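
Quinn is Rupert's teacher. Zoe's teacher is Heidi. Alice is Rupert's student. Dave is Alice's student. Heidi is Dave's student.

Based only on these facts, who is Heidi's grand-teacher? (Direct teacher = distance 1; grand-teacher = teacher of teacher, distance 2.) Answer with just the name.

Reconstructing the teacher chain from the given facts:
  Quinn -> Rupert -> Alice -> Dave -> Heidi -> Zoe
(each arrow means 'teacher of the next')
Positions in the chain (0 = top):
  position of Quinn: 0
  position of Rupert: 1
  position of Alice: 2
  position of Dave: 3
  position of Heidi: 4
  position of Zoe: 5

Heidi is at position 4; the grand-teacher is 2 steps up the chain, i.e. position 2: Alice.

Answer: Alice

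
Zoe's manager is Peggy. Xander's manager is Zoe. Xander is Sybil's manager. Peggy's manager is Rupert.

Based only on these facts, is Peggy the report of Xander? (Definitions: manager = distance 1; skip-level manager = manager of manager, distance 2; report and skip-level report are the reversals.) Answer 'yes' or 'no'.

Reconstructing the manager chain from the given facts:
  Rupert -> Peggy -> Zoe -> Xander -> Sybil
(each arrow means 'manager of the next')
Positions in the chain (0 = top):
  position of Rupert: 0
  position of Peggy: 1
  position of Zoe: 2
  position of Xander: 3
  position of Sybil: 4

Peggy is at position 1, Xander is at position 3; signed distance (j - i) = 2.
'report' requires j - i = -1. Actual distance is 2, so the relation does NOT hold.

Answer: no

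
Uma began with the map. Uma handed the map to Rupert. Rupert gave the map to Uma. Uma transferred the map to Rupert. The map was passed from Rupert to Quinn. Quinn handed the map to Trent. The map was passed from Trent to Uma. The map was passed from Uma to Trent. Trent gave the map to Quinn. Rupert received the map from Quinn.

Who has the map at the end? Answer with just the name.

Answer: Rupert

Derivation:
Tracking the map through each event:
Start: Uma has the map.
After event 1: Rupert has the map.
After event 2: Uma has the map.
After event 3: Rupert has the map.
After event 4: Quinn has the map.
After event 5: Trent has the map.
After event 6: Uma has the map.
After event 7: Trent has the map.
After event 8: Quinn has the map.
After event 9: Rupert has the map.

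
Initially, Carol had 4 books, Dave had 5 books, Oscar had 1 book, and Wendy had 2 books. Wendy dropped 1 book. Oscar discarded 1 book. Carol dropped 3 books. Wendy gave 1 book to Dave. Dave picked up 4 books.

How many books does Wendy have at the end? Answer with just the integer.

Answer: 0

Derivation:
Tracking counts step by step:
Start: Carol=4, Dave=5, Oscar=1, Wendy=2
Event 1 (Wendy -1): Wendy: 2 -> 1. State: Carol=4, Dave=5, Oscar=1, Wendy=1
Event 2 (Oscar -1): Oscar: 1 -> 0. State: Carol=4, Dave=5, Oscar=0, Wendy=1
Event 3 (Carol -3): Carol: 4 -> 1. State: Carol=1, Dave=5, Oscar=0, Wendy=1
Event 4 (Wendy -> Dave, 1): Wendy: 1 -> 0, Dave: 5 -> 6. State: Carol=1, Dave=6, Oscar=0, Wendy=0
Event 5 (Dave +4): Dave: 6 -> 10. State: Carol=1, Dave=10, Oscar=0, Wendy=0

Wendy's final count: 0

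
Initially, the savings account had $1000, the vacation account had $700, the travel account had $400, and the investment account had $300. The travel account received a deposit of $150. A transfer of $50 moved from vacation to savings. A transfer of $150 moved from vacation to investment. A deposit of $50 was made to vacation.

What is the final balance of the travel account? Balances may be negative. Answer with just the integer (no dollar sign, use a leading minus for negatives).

Answer: 550

Derivation:
Tracking account balances step by step:
Start: savings=1000, vacation=700, travel=400, investment=300
Event 1 (deposit 150 to travel): travel: 400 + 150 = 550. Balances: savings=1000, vacation=700, travel=550, investment=300
Event 2 (transfer 50 vacation -> savings): vacation: 700 - 50 = 650, savings: 1000 + 50 = 1050. Balances: savings=1050, vacation=650, travel=550, investment=300
Event 3 (transfer 150 vacation -> investment): vacation: 650 - 150 = 500, investment: 300 + 150 = 450. Balances: savings=1050, vacation=500, travel=550, investment=450
Event 4 (deposit 50 to vacation): vacation: 500 + 50 = 550. Balances: savings=1050, vacation=550, travel=550, investment=450

Final balance of travel: 550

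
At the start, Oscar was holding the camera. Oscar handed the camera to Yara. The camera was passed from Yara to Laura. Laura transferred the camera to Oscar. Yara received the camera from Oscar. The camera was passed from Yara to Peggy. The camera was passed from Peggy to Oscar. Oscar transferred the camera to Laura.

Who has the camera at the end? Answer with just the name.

Tracking the camera through each event:
Start: Oscar has the camera.
After event 1: Yara has the camera.
After event 2: Laura has the camera.
After event 3: Oscar has the camera.
After event 4: Yara has the camera.
After event 5: Peggy has the camera.
After event 6: Oscar has the camera.
After event 7: Laura has the camera.

Answer: Laura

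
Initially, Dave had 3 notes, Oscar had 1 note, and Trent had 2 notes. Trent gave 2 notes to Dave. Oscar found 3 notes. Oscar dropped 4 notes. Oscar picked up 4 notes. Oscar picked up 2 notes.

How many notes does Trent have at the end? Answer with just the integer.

Tracking counts step by step:
Start: Dave=3, Oscar=1, Trent=2
Event 1 (Trent -> Dave, 2): Trent: 2 -> 0, Dave: 3 -> 5. State: Dave=5, Oscar=1, Trent=0
Event 2 (Oscar +3): Oscar: 1 -> 4. State: Dave=5, Oscar=4, Trent=0
Event 3 (Oscar -4): Oscar: 4 -> 0. State: Dave=5, Oscar=0, Trent=0
Event 4 (Oscar +4): Oscar: 0 -> 4. State: Dave=5, Oscar=4, Trent=0
Event 5 (Oscar +2): Oscar: 4 -> 6. State: Dave=5, Oscar=6, Trent=0

Trent's final count: 0

Answer: 0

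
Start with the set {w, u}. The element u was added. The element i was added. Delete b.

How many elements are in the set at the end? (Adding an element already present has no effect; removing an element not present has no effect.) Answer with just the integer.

Tracking the set through each operation:
Start: {u, w}
Event 1 (add u): already present, no change. Set: {u, w}
Event 2 (add i): added. Set: {i, u, w}
Event 3 (remove b): not present, no change. Set: {i, u, w}

Final set: {i, u, w} (size 3)

Answer: 3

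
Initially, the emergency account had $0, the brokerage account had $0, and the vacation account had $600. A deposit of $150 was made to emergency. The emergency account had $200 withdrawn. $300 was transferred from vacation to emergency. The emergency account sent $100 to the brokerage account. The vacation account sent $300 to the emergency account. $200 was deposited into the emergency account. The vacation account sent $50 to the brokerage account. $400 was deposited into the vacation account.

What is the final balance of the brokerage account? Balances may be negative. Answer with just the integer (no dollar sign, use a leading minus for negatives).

Tracking account balances step by step:
Start: emergency=0, brokerage=0, vacation=600
Event 1 (deposit 150 to emergency): emergency: 0 + 150 = 150. Balances: emergency=150, brokerage=0, vacation=600
Event 2 (withdraw 200 from emergency): emergency: 150 - 200 = -50. Balances: emergency=-50, brokerage=0, vacation=600
Event 3 (transfer 300 vacation -> emergency): vacation: 600 - 300 = 300, emergency: -50 + 300 = 250. Balances: emergency=250, brokerage=0, vacation=300
Event 4 (transfer 100 emergency -> brokerage): emergency: 250 - 100 = 150, brokerage: 0 + 100 = 100. Balances: emergency=150, brokerage=100, vacation=300
Event 5 (transfer 300 vacation -> emergency): vacation: 300 - 300 = 0, emergency: 150 + 300 = 450. Balances: emergency=450, brokerage=100, vacation=0
Event 6 (deposit 200 to emergency): emergency: 450 + 200 = 650. Balances: emergency=650, brokerage=100, vacation=0
Event 7 (transfer 50 vacation -> brokerage): vacation: 0 - 50 = -50, brokerage: 100 + 50 = 150. Balances: emergency=650, brokerage=150, vacation=-50
Event 8 (deposit 400 to vacation): vacation: -50 + 400 = 350. Balances: emergency=650, brokerage=150, vacation=350

Final balance of brokerage: 150

Answer: 150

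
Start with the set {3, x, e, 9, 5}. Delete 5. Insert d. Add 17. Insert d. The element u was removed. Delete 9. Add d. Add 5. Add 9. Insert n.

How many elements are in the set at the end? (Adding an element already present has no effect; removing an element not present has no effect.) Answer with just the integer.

Answer: 8

Derivation:
Tracking the set through each operation:
Start: {3, 5, 9, e, x}
Event 1 (remove 5): removed. Set: {3, 9, e, x}
Event 2 (add d): added. Set: {3, 9, d, e, x}
Event 3 (add 17): added. Set: {17, 3, 9, d, e, x}
Event 4 (add d): already present, no change. Set: {17, 3, 9, d, e, x}
Event 5 (remove u): not present, no change. Set: {17, 3, 9, d, e, x}
Event 6 (remove 9): removed. Set: {17, 3, d, e, x}
Event 7 (add d): already present, no change. Set: {17, 3, d, e, x}
Event 8 (add 5): added. Set: {17, 3, 5, d, e, x}
Event 9 (add 9): added. Set: {17, 3, 5, 9, d, e, x}
Event 10 (add n): added. Set: {17, 3, 5, 9, d, e, n, x}

Final set: {17, 3, 5, 9, d, e, n, x} (size 8)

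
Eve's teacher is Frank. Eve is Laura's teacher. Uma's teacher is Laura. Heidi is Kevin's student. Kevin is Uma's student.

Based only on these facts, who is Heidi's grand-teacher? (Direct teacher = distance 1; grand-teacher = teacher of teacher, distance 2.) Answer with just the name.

Reconstructing the teacher chain from the given facts:
  Frank -> Eve -> Laura -> Uma -> Kevin -> Heidi
(each arrow means 'teacher of the next')
Positions in the chain (0 = top):
  position of Frank: 0
  position of Eve: 1
  position of Laura: 2
  position of Uma: 3
  position of Kevin: 4
  position of Heidi: 5

Heidi is at position 5; the grand-teacher is 2 steps up the chain, i.e. position 3: Uma.

Answer: Uma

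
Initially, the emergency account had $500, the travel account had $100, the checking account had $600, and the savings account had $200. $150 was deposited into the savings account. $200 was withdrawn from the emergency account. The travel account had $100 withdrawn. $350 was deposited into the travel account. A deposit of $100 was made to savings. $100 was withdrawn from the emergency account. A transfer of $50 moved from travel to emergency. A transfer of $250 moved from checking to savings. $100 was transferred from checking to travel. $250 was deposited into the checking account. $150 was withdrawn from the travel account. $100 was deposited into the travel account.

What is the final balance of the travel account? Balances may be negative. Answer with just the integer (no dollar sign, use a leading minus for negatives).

Tracking account balances step by step:
Start: emergency=500, travel=100, checking=600, savings=200
Event 1 (deposit 150 to savings): savings: 200 + 150 = 350. Balances: emergency=500, travel=100, checking=600, savings=350
Event 2 (withdraw 200 from emergency): emergency: 500 - 200 = 300. Balances: emergency=300, travel=100, checking=600, savings=350
Event 3 (withdraw 100 from travel): travel: 100 - 100 = 0. Balances: emergency=300, travel=0, checking=600, savings=350
Event 4 (deposit 350 to travel): travel: 0 + 350 = 350. Balances: emergency=300, travel=350, checking=600, savings=350
Event 5 (deposit 100 to savings): savings: 350 + 100 = 450. Balances: emergency=300, travel=350, checking=600, savings=450
Event 6 (withdraw 100 from emergency): emergency: 300 - 100 = 200. Balances: emergency=200, travel=350, checking=600, savings=450
Event 7 (transfer 50 travel -> emergency): travel: 350 - 50 = 300, emergency: 200 + 50 = 250. Balances: emergency=250, travel=300, checking=600, savings=450
Event 8 (transfer 250 checking -> savings): checking: 600 - 250 = 350, savings: 450 + 250 = 700. Balances: emergency=250, travel=300, checking=350, savings=700
Event 9 (transfer 100 checking -> travel): checking: 350 - 100 = 250, travel: 300 + 100 = 400. Balances: emergency=250, travel=400, checking=250, savings=700
Event 10 (deposit 250 to checking): checking: 250 + 250 = 500. Balances: emergency=250, travel=400, checking=500, savings=700
Event 11 (withdraw 150 from travel): travel: 400 - 150 = 250. Balances: emergency=250, travel=250, checking=500, savings=700
Event 12 (deposit 100 to travel): travel: 250 + 100 = 350. Balances: emergency=250, travel=350, checking=500, savings=700

Final balance of travel: 350

Answer: 350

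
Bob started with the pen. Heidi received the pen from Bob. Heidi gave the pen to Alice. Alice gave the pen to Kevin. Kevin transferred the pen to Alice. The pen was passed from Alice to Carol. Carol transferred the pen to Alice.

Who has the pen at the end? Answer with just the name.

Tracking the pen through each event:
Start: Bob has the pen.
After event 1: Heidi has the pen.
After event 2: Alice has the pen.
After event 3: Kevin has the pen.
After event 4: Alice has the pen.
After event 5: Carol has the pen.
After event 6: Alice has the pen.

Answer: Alice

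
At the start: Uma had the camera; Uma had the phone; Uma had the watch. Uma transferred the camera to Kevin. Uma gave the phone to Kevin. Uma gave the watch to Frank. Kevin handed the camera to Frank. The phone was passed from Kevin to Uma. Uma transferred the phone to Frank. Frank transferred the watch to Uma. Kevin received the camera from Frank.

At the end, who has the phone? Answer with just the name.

Tracking all object holders:
Start: camera:Uma, phone:Uma, watch:Uma
Event 1 (give camera: Uma -> Kevin). State: camera:Kevin, phone:Uma, watch:Uma
Event 2 (give phone: Uma -> Kevin). State: camera:Kevin, phone:Kevin, watch:Uma
Event 3 (give watch: Uma -> Frank). State: camera:Kevin, phone:Kevin, watch:Frank
Event 4 (give camera: Kevin -> Frank). State: camera:Frank, phone:Kevin, watch:Frank
Event 5 (give phone: Kevin -> Uma). State: camera:Frank, phone:Uma, watch:Frank
Event 6 (give phone: Uma -> Frank). State: camera:Frank, phone:Frank, watch:Frank
Event 7 (give watch: Frank -> Uma). State: camera:Frank, phone:Frank, watch:Uma
Event 8 (give camera: Frank -> Kevin). State: camera:Kevin, phone:Frank, watch:Uma

Final state: camera:Kevin, phone:Frank, watch:Uma
The phone is held by Frank.

Answer: Frank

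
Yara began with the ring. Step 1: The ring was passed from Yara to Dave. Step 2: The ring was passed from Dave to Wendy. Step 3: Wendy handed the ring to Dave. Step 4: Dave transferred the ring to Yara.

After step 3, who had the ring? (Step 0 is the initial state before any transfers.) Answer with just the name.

Answer: Dave

Derivation:
Tracking the ring holder through step 3:
After step 0 (start): Yara
After step 1: Dave
After step 2: Wendy
After step 3: Dave

At step 3, the holder is Dave.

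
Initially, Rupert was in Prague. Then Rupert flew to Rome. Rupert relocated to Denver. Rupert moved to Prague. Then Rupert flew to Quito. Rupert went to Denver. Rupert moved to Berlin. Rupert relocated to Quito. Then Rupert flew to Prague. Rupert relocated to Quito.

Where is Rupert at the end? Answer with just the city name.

Tracking Rupert's location:
Start: Rupert is in Prague.
After move 1: Prague -> Rome. Rupert is in Rome.
After move 2: Rome -> Denver. Rupert is in Denver.
After move 3: Denver -> Prague. Rupert is in Prague.
After move 4: Prague -> Quito. Rupert is in Quito.
After move 5: Quito -> Denver. Rupert is in Denver.
After move 6: Denver -> Berlin. Rupert is in Berlin.
After move 7: Berlin -> Quito. Rupert is in Quito.
After move 8: Quito -> Prague. Rupert is in Prague.
After move 9: Prague -> Quito. Rupert is in Quito.

Answer: Quito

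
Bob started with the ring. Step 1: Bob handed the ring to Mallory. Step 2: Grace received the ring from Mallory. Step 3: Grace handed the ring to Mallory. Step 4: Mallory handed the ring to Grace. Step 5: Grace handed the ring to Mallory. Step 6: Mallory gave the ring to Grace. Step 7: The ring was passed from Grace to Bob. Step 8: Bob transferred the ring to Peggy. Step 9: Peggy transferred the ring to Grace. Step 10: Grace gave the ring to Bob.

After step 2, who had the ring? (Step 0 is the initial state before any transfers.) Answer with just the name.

Answer: Grace

Derivation:
Tracking the ring holder through step 2:
After step 0 (start): Bob
After step 1: Mallory
After step 2: Grace

At step 2, the holder is Grace.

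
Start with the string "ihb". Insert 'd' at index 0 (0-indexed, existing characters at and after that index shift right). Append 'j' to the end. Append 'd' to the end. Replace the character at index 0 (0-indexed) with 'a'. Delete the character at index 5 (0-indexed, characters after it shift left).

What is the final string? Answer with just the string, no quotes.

Answer: aihbj

Derivation:
Applying each edit step by step:
Start: "ihb"
Op 1 (insert 'd' at idx 0): "ihb" -> "dihb"
Op 2 (append 'j'): "dihb" -> "dihbj"
Op 3 (append 'd'): "dihbj" -> "dihbjd"
Op 4 (replace idx 0: 'd' -> 'a'): "dihbjd" -> "aihbjd"
Op 5 (delete idx 5 = 'd'): "aihbjd" -> "aihbj"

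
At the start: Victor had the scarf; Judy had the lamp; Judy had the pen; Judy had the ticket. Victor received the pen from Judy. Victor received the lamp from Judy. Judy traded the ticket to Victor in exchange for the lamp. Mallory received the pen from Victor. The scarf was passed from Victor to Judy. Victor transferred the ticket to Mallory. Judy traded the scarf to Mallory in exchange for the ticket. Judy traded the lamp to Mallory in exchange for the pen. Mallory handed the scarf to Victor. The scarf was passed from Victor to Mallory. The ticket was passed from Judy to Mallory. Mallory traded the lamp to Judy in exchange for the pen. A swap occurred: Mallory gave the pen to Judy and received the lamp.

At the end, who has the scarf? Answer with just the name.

Answer: Mallory

Derivation:
Tracking all object holders:
Start: scarf:Victor, lamp:Judy, pen:Judy, ticket:Judy
Event 1 (give pen: Judy -> Victor). State: scarf:Victor, lamp:Judy, pen:Victor, ticket:Judy
Event 2 (give lamp: Judy -> Victor). State: scarf:Victor, lamp:Victor, pen:Victor, ticket:Judy
Event 3 (swap ticket<->lamp: now ticket:Victor, lamp:Judy). State: scarf:Victor, lamp:Judy, pen:Victor, ticket:Victor
Event 4 (give pen: Victor -> Mallory). State: scarf:Victor, lamp:Judy, pen:Mallory, ticket:Victor
Event 5 (give scarf: Victor -> Judy). State: scarf:Judy, lamp:Judy, pen:Mallory, ticket:Victor
Event 6 (give ticket: Victor -> Mallory). State: scarf:Judy, lamp:Judy, pen:Mallory, ticket:Mallory
Event 7 (swap scarf<->ticket: now scarf:Mallory, ticket:Judy). State: scarf:Mallory, lamp:Judy, pen:Mallory, ticket:Judy
Event 8 (swap lamp<->pen: now lamp:Mallory, pen:Judy). State: scarf:Mallory, lamp:Mallory, pen:Judy, ticket:Judy
Event 9 (give scarf: Mallory -> Victor). State: scarf:Victor, lamp:Mallory, pen:Judy, ticket:Judy
Event 10 (give scarf: Victor -> Mallory). State: scarf:Mallory, lamp:Mallory, pen:Judy, ticket:Judy
Event 11 (give ticket: Judy -> Mallory). State: scarf:Mallory, lamp:Mallory, pen:Judy, ticket:Mallory
Event 12 (swap lamp<->pen: now lamp:Judy, pen:Mallory). State: scarf:Mallory, lamp:Judy, pen:Mallory, ticket:Mallory
Event 13 (swap pen<->lamp: now pen:Judy, lamp:Mallory). State: scarf:Mallory, lamp:Mallory, pen:Judy, ticket:Mallory

Final state: scarf:Mallory, lamp:Mallory, pen:Judy, ticket:Mallory
The scarf is held by Mallory.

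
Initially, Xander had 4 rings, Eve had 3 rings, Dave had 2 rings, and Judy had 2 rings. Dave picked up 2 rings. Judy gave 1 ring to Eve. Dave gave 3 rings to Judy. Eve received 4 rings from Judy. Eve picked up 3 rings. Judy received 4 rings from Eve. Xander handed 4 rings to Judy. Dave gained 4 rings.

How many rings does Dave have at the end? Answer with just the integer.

Answer: 5

Derivation:
Tracking counts step by step:
Start: Xander=4, Eve=3, Dave=2, Judy=2
Event 1 (Dave +2): Dave: 2 -> 4. State: Xander=4, Eve=3, Dave=4, Judy=2
Event 2 (Judy -> Eve, 1): Judy: 2 -> 1, Eve: 3 -> 4. State: Xander=4, Eve=4, Dave=4, Judy=1
Event 3 (Dave -> Judy, 3): Dave: 4 -> 1, Judy: 1 -> 4. State: Xander=4, Eve=4, Dave=1, Judy=4
Event 4 (Judy -> Eve, 4): Judy: 4 -> 0, Eve: 4 -> 8. State: Xander=4, Eve=8, Dave=1, Judy=0
Event 5 (Eve +3): Eve: 8 -> 11. State: Xander=4, Eve=11, Dave=1, Judy=0
Event 6 (Eve -> Judy, 4): Eve: 11 -> 7, Judy: 0 -> 4. State: Xander=4, Eve=7, Dave=1, Judy=4
Event 7 (Xander -> Judy, 4): Xander: 4 -> 0, Judy: 4 -> 8. State: Xander=0, Eve=7, Dave=1, Judy=8
Event 8 (Dave +4): Dave: 1 -> 5. State: Xander=0, Eve=7, Dave=5, Judy=8

Dave's final count: 5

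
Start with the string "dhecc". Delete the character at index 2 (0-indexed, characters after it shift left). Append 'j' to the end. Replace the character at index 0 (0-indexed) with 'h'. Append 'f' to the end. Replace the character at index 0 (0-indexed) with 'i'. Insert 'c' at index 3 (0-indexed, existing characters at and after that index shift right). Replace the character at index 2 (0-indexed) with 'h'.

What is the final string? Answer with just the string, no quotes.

Applying each edit step by step:
Start: "dhecc"
Op 1 (delete idx 2 = 'e'): "dhecc" -> "dhcc"
Op 2 (append 'j'): "dhcc" -> "dhccj"
Op 3 (replace idx 0: 'd' -> 'h'): "dhccj" -> "hhccj"
Op 4 (append 'f'): "hhccj" -> "hhccjf"
Op 5 (replace idx 0: 'h' -> 'i'): "hhccjf" -> "ihccjf"
Op 6 (insert 'c' at idx 3): "ihccjf" -> "ihcccjf"
Op 7 (replace idx 2: 'c' -> 'h'): "ihcccjf" -> "ihhccjf"

Answer: ihhccjf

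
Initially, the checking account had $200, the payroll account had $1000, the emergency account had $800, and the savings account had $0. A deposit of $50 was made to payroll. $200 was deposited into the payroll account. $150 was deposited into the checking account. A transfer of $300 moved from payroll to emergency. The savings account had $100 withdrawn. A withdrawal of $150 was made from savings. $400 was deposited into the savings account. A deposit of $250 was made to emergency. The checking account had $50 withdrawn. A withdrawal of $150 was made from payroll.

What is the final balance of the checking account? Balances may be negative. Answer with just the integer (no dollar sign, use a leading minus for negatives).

Tracking account balances step by step:
Start: checking=200, payroll=1000, emergency=800, savings=0
Event 1 (deposit 50 to payroll): payroll: 1000 + 50 = 1050. Balances: checking=200, payroll=1050, emergency=800, savings=0
Event 2 (deposit 200 to payroll): payroll: 1050 + 200 = 1250. Balances: checking=200, payroll=1250, emergency=800, savings=0
Event 3 (deposit 150 to checking): checking: 200 + 150 = 350. Balances: checking=350, payroll=1250, emergency=800, savings=0
Event 4 (transfer 300 payroll -> emergency): payroll: 1250 - 300 = 950, emergency: 800 + 300 = 1100. Balances: checking=350, payroll=950, emergency=1100, savings=0
Event 5 (withdraw 100 from savings): savings: 0 - 100 = -100. Balances: checking=350, payroll=950, emergency=1100, savings=-100
Event 6 (withdraw 150 from savings): savings: -100 - 150 = -250. Balances: checking=350, payroll=950, emergency=1100, savings=-250
Event 7 (deposit 400 to savings): savings: -250 + 400 = 150. Balances: checking=350, payroll=950, emergency=1100, savings=150
Event 8 (deposit 250 to emergency): emergency: 1100 + 250 = 1350. Balances: checking=350, payroll=950, emergency=1350, savings=150
Event 9 (withdraw 50 from checking): checking: 350 - 50 = 300. Balances: checking=300, payroll=950, emergency=1350, savings=150
Event 10 (withdraw 150 from payroll): payroll: 950 - 150 = 800. Balances: checking=300, payroll=800, emergency=1350, savings=150

Final balance of checking: 300

Answer: 300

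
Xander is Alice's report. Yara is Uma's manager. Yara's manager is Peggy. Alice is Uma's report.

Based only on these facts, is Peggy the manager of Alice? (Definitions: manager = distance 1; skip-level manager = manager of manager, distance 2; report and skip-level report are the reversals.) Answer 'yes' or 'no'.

Answer: no

Derivation:
Reconstructing the manager chain from the given facts:
  Peggy -> Yara -> Uma -> Alice -> Xander
(each arrow means 'manager of the next')
Positions in the chain (0 = top):
  position of Peggy: 0
  position of Yara: 1
  position of Uma: 2
  position of Alice: 3
  position of Xander: 4

Peggy is at position 0, Alice is at position 3; signed distance (j - i) = 3.
'manager' requires j - i = 1. Actual distance is 3, so the relation does NOT hold.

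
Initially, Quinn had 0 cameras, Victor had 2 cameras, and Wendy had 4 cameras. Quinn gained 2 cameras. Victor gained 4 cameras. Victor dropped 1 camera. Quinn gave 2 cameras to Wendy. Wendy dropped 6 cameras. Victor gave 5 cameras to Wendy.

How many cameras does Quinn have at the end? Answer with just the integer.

Answer: 0

Derivation:
Tracking counts step by step:
Start: Quinn=0, Victor=2, Wendy=4
Event 1 (Quinn +2): Quinn: 0 -> 2. State: Quinn=2, Victor=2, Wendy=4
Event 2 (Victor +4): Victor: 2 -> 6. State: Quinn=2, Victor=6, Wendy=4
Event 3 (Victor -1): Victor: 6 -> 5. State: Quinn=2, Victor=5, Wendy=4
Event 4 (Quinn -> Wendy, 2): Quinn: 2 -> 0, Wendy: 4 -> 6. State: Quinn=0, Victor=5, Wendy=6
Event 5 (Wendy -6): Wendy: 6 -> 0. State: Quinn=0, Victor=5, Wendy=0
Event 6 (Victor -> Wendy, 5): Victor: 5 -> 0, Wendy: 0 -> 5. State: Quinn=0, Victor=0, Wendy=5

Quinn's final count: 0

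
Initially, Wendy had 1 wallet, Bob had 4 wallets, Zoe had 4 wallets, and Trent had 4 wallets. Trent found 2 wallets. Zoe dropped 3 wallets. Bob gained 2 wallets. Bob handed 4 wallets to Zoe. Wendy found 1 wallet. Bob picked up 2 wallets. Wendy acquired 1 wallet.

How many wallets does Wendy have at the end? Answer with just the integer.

Answer: 3

Derivation:
Tracking counts step by step:
Start: Wendy=1, Bob=4, Zoe=4, Trent=4
Event 1 (Trent +2): Trent: 4 -> 6. State: Wendy=1, Bob=4, Zoe=4, Trent=6
Event 2 (Zoe -3): Zoe: 4 -> 1. State: Wendy=1, Bob=4, Zoe=1, Trent=6
Event 3 (Bob +2): Bob: 4 -> 6. State: Wendy=1, Bob=6, Zoe=1, Trent=6
Event 4 (Bob -> Zoe, 4): Bob: 6 -> 2, Zoe: 1 -> 5. State: Wendy=1, Bob=2, Zoe=5, Trent=6
Event 5 (Wendy +1): Wendy: 1 -> 2. State: Wendy=2, Bob=2, Zoe=5, Trent=6
Event 6 (Bob +2): Bob: 2 -> 4. State: Wendy=2, Bob=4, Zoe=5, Trent=6
Event 7 (Wendy +1): Wendy: 2 -> 3. State: Wendy=3, Bob=4, Zoe=5, Trent=6

Wendy's final count: 3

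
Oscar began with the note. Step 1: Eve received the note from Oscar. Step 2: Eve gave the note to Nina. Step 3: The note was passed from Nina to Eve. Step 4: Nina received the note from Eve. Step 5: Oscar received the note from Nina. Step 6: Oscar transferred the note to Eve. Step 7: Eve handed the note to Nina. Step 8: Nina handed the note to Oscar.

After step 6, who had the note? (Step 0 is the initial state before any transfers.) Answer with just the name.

Tracking the note holder through step 6:
After step 0 (start): Oscar
After step 1: Eve
After step 2: Nina
After step 3: Eve
After step 4: Nina
After step 5: Oscar
After step 6: Eve

At step 6, the holder is Eve.

Answer: Eve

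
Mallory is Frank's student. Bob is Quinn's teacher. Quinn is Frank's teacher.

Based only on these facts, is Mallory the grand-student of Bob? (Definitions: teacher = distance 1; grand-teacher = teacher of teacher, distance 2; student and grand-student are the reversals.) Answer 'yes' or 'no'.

Answer: no

Derivation:
Reconstructing the teacher chain from the given facts:
  Bob -> Quinn -> Frank -> Mallory
(each arrow means 'teacher of the next')
Positions in the chain (0 = top):
  position of Bob: 0
  position of Quinn: 1
  position of Frank: 2
  position of Mallory: 3

Mallory is at position 3, Bob is at position 0; signed distance (j - i) = -3.
'grand-student' requires j - i = -2. Actual distance is -3, so the relation does NOT hold.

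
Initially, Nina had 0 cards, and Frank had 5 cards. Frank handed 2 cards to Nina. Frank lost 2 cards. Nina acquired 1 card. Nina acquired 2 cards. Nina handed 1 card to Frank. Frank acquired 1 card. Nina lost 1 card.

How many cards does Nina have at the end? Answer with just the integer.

Answer: 3

Derivation:
Tracking counts step by step:
Start: Nina=0, Frank=5
Event 1 (Frank -> Nina, 2): Frank: 5 -> 3, Nina: 0 -> 2. State: Nina=2, Frank=3
Event 2 (Frank -2): Frank: 3 -> 1. State: Nina=2, Frank=1
Event 3 (Nina +1): Nina: 2 -> 3. State: Nina=3, Frank=1
Event 4 (Nina +2): Nina: 3 -> 5. State: Nina=5, Frank=1
Event 5 (Nina -> Frank, 1): Nina: 5 -> 4, Frank: 1 -> 2. State: Nina=4, Frank=2
Event 6 (Frank +1): Frank: 2 -> 3. State: Nina=4, Frank=3
Event 7 (Nina -1): Nina: 4 -> 3. State: Nina=3, Frank=3

Nina's final count: 3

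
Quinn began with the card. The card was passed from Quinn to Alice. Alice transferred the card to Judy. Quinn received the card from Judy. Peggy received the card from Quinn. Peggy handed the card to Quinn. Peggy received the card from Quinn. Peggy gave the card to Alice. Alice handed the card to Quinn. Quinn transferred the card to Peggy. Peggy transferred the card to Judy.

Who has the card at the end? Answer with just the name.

Answer: Judy

Derivation:
Tracking the card through each event:
Start: Quinn has the card.
After event 1: Alice has the card.
After event 2: Judy has the card.
After event 3: Quinn has the card.
After event 4: Peggy has the card.
After event 5: Quinn has the card.
After event 6: Peggy has the card.
After event 7: Alice has the card.
After event 8: Quinn has the card.
After event 9: Peggy has the card.
After event 10: Judy has the card.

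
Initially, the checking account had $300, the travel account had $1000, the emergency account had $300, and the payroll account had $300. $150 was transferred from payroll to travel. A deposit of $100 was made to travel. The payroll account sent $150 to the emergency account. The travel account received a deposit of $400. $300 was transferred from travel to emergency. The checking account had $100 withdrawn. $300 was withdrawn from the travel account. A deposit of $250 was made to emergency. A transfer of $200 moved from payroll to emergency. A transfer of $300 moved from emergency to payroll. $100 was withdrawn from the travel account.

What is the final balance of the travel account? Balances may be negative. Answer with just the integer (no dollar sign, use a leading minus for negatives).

Answer: 950

Derivation:
Tracking account balances step by step:
Start: checking=300, travel=1000, emergency=300, payroll=300
Event 1 (transfer 150 payroll -> travel): payroll: 300 - 150 = 150, travel: 1000 + 150 = 1150. Balances: checking=300, travel=1150, emergency=300, payroll=150
Event 2 (deposit 100 to travel): travel: 1150 + 100 = 1250. Balances: checking=300, travel=1250, emergency=300, payroll=150
Event 3 (transfer 150 payroll -> emergency): payroll: 150 - 150 = 0, emergency: 300 + 150 = 450. Balances: checking=300, travel=1250, emergency=450, payroll=0
Event 4 (deposit 400 to travel): travel: 1250 + 400 = 1650. Balances: checking=300, travel=1650, emergency=450, payroll=0
Event 5 (transfer 300 travel -> emergency): travel: 1650 - 300 = 1350, emergency: 450 + 300 = 750. Balances: checking=300, travel=1350, emergency=750, payroll=0
Event 6 (withdraw 100 from checking): checking: 300 - 100 = 200. Balances: checking=200, travel=1350, emergency=750, payroll=0
Event 7 (withdraw 300 from travel): travel: 1350 - 300 = 1050. Balances: checking=200, travel=1050, emergency=750, payroll=0
Event 8 (deposit 250 to emergency): emergency: 750 + 250 = 1000. Balances: checking=200, travel=1050, emergency=1000, payroll=0
Event 9 (transfer 200 payroll -> emergency): payroll: 0 - 200 = -200, emergency: 1000 + 200 = 1200. Balances: checking=200, travel=1050, emergency=1200, payroll=-200
Event 10 (transfer 300 emergency -> payroll): emergency: 1200 - 300 = 900, payroll: -200 + 300 = 100. Balances: checking=200, travel=1050, emergency=900, payroll=100
Event 11 (withdraw 100 from travel): travel: 1050 - 100 = 950. Balances: checking=200, travel=950, emergency=900, payroll=100

Final balance of travel: 950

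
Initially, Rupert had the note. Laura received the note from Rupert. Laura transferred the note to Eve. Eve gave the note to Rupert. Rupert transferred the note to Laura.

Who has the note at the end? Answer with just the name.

Tracking the note through each event:
Start: Rupert has the note.
After event 1: Laura has the note.
After event 2: Eve has the note.
After event 3: Rupert has the note.
After event 4: Laura has the note.

Answer: Laura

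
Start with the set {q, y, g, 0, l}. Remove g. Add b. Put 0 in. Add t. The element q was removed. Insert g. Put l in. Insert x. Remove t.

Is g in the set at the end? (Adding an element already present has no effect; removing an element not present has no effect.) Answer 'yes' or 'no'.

Tracking the set through each operation:
Start: {0, g, l, q, y}
Event 1 (remove g): removed. Set: {0, l, q, y}
Event 2 (add b): added. Set: {0, b, l, q, y}
Event 3 (add 0): already present, no change. Set: {0, b, l, q, y}
Event 4 (add t): added. Set: {0, b, l, q, t, y}
Event 5 (remove q): removed. Set: {0, b, l, t, y}
Event 6 (add g): added. Set: {0, b, g, l, t, y}
Event 7 (add l): already present, no change. Set: {0, b, g, l, t, y}
Event 8 (add x): added. Set: {0, b, g, l, t, x, y}
Event 9 (remove t): removed. Set: {0, b, g, l, x, y}

Final set: {0, b, g, l, x, y} (size 6)
g is in the final set.

Answer: yes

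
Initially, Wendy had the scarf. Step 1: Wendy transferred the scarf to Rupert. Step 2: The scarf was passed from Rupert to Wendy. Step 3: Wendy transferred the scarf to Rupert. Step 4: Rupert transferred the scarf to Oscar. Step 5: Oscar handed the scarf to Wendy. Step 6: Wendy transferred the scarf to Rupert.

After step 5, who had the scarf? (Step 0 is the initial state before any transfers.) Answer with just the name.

Tracking the scarf holder through step 5:
After step 0 (start): Wendy
After step 1: Rupert
After step 2: Wendy
After step 3: Rupert
After step 4: Oscar
After step 5: Wendy

At step 5, the holder is Wendy.

Answer: Wendy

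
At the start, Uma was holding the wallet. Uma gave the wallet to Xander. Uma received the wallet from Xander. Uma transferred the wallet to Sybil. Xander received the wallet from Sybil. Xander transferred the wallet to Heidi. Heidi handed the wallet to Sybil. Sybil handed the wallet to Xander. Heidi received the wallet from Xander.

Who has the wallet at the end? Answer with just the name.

Answer: Heidi

Derivation:
Tracking the wallet through each event:
Start: Uma has the wallet.
After event 1: Xander has the wallet.
After event 2: Uma has the wallet.
After event 3: Sybil has the wallet.
After event 4: Xander has the wallet.
After event 5: Heidi has the wallet.
After event 6: Sybil has the wallet.
After event 7: Xander has the wallet.
After event 8: Heidi has the wallet.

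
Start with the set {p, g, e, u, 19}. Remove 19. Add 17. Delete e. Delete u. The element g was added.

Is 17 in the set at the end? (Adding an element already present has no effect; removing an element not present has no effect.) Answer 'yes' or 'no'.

Answer: yes

Derivation:
Tracking the set through each operation:
Start: {19, e, g, p, u}
Event 1 (remove 19): removed. Set: {e, g, p, u}
Event 2 (add 17): added. Set: {17, e, g, p, u}
Event 3 (remove e): removed. Set: {17, g, p, u}
Event 4 (remove u): removed. Set: {17, g, p}
Event 5 (add g): already present, no change. Set: {17, g, p}

Final set: {17, g, p} (size 3)
17 is in the final set.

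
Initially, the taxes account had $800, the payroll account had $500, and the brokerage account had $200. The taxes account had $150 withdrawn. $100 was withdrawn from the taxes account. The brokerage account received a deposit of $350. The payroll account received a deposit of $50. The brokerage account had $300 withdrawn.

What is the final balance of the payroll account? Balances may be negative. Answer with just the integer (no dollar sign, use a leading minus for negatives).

Tracking account balances step by step:
Start: taxes=800, payroll=500, brokerage=200
Event 1 (withdraw 150 from taxes): taxes: 800 - 150 = 650. Balances: taxes=650, payroll=500, brokerage=200
Event 2 (withdraw 100 from taxes): taxes: 650 - 100 = 550. Balances: taxes=550, payroll=500, brokerage=200
Event 3 (deposit 350 to brokerage): brokerage: 200 + 350 = 550. Balances: taxes=550, payroll=500, brokerage=550
Event 4 (deposit 50 to payroll): payroll: 500 + 50 = 550. Balances: taxes=550, payroll=550, brokerage=550
Event 5 (withdraw 300 from brokerage): brokerage: 550 - 300 = 250. Balances: taxes=550, payroll=550, brokerage=250

Final balance of payroll: 550

Answer: 550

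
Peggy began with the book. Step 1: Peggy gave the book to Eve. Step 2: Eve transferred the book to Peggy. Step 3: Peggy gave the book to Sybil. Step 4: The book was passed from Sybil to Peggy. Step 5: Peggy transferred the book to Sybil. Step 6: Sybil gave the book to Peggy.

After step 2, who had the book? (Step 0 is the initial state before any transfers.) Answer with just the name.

Answer: Peggy

Derivation:
Tracking the book holder through step 2:
After step 0 (start): Peggy
After step 1: Eve
After step 2: Peggy

At step 2, the holder is Peggy.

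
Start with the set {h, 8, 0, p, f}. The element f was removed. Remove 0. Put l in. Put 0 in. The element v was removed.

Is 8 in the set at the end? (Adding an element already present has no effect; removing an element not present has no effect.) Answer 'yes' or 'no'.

Tracking the set through each operation:
Start: {0, 8, f, h, p}
Event 1 (remove f): removed. Set: {0, 8, h, p}
Event 2 (remove 0): removed. Set: {8, h, p}
Event 3 (add l): added. Set: {8, h, l, p}
Event 4 (add 0): added. Set: {0, 8, h, l, p}
Event 5 (remove v): not present, no change. Set: {0, 8, h, l, p}

Final set: {0, 8, h, l, p} (size 5)
8 is in the final set.

Answer: yes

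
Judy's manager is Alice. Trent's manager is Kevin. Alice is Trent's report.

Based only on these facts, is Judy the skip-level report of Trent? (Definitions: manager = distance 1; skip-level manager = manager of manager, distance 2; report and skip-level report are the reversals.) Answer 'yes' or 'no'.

Reconstructing the manager chain from the given facts:
  Kevin -> Trent -> Alice -> Judy
(each arrow means 'manager of the next')
Positions in the chain (0 = top):
  position of Kevin: 0
  position of Trent: 1
  position of Alice: 2
  position of Judy: 3

Judy is at position 3, Trent is at position 1; signed distance (j - i) = -2.
'skip-level report' requires j - i = -2. Actual distance is -2, so the relation HOLDS.

Answer: yes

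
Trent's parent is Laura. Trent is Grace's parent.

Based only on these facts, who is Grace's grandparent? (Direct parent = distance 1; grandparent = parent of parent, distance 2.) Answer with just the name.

Answer: Laura

Derivation:
Reconstructing the parent chain from the given facts:
  Laura -> Trent -> Grace
(each arrow means 'parent of the next')
Positions in the chain (0 = top):
  position of Laura: 0
  position of Trent: 1
  position of Grace: 2

Grace is at position 2; the grandparent is 2 steps up the chain, i.e. position 0: Laura.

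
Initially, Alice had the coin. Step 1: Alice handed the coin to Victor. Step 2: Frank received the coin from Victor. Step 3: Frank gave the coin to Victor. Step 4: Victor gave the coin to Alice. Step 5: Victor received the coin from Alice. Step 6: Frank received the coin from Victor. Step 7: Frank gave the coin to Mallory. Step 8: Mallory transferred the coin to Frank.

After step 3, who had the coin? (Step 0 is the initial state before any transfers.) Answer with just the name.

Answer: Victor

Derivation:
Tracking the coin holder through step 3:
After step 0 (start): Alice
After step 1: Victor
After step 2: Frank
After step 3: Victor

At step 3, the holder is Victor.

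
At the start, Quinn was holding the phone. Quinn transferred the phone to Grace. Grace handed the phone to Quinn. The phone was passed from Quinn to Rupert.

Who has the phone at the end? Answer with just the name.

Tracking the phone through each event:
Start: Quinn has the phone.
After event 1: Grace has the phone.
After event 2: Quinn has the phone.
After event 3: Rupert has the phone.

Answer: Rupert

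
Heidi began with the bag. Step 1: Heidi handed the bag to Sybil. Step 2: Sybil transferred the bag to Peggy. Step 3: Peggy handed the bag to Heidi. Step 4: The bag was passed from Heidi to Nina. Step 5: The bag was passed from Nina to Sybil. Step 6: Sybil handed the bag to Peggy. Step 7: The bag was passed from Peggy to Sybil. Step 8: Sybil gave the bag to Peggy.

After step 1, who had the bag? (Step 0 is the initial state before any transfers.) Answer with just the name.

Tracking the bag holder through step 1:
After step 0 (start): Heidi
After step 1: Sybil

At step 1, the holder is Sybil.

Answer: Sybil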